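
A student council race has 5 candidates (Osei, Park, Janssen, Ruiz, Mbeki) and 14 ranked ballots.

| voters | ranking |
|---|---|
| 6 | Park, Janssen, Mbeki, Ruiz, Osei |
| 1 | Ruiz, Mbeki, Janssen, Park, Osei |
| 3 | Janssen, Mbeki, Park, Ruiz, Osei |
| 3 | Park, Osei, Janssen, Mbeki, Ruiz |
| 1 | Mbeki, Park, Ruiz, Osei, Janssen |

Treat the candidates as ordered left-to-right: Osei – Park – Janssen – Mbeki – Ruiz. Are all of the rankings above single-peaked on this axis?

Axis positions: Osei=1, Park=2, Janssen=3, Mbeki=4, Ruiz=5.
Ballot type 1 (peak Park at position 2): ranking walks positions 2-3-4-5-1, expanding outward from the peak — single-peaked.
Ballot type 2 (peak Ruiz at position 5): ranking walks positions 5-4-3-2-1, expanding outward from the peak — single-peaked.
Ballot type 3 (peak Janssen at position 3): ranking walks positions 3-4-2-5-1, expanding outward from the peak — single-peaked.
Ballot type 4 (peak Park at position 2): ranking walks positions 2-1-3-4-5, expanding outward from the peak — single-peaked.
Ballot type 5: ranking walks positions 4-2-5-1-3; Park is ranked above Janssen even though Janssen lies between Park and the peak Mbeki on the axis — preferences dip and rise again. Not single-peaked.
Ballot type 5 violates single-peakedness, so the profile is not single-peaked on this axis.

no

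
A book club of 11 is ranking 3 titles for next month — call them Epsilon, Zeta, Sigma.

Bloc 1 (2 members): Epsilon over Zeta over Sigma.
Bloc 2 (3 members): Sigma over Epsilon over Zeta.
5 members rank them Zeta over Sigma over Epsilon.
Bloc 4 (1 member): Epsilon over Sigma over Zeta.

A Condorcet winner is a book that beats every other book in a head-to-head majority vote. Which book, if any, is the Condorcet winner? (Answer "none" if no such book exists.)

none

Head-to-head results (11 members):
Epsilon vs Zeta: Epsilon, 6–5.
Epsilon vs Sigma: Sigma wins 8–3.
Zeta vs Sigma: Zeta wins 7–4.
Every book loses at least once (Epsilon loses to Sigma; Zeta loses to Epsilon; Sigma loses to Zeta). The majority relation contains the cycle Epsilon beats Zeta beats Sigma beats Epsilon, so there is no Condorcet winner.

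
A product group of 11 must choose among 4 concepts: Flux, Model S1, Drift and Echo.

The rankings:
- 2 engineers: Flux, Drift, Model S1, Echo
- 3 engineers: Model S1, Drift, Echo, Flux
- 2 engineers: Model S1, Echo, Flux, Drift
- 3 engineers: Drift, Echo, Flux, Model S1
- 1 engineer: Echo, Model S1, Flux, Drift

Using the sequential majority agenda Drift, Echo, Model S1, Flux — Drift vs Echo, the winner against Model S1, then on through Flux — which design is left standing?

Model S1

Round 1: Drift vs Echo — 8–3, Drift advances.
Round 2: Drift vs Model S1 — 5–6, Model S1 advances.
Round 3: Model S1 vs Flux — 6–5, Model S1 advances.
Model S1 survives the agenda.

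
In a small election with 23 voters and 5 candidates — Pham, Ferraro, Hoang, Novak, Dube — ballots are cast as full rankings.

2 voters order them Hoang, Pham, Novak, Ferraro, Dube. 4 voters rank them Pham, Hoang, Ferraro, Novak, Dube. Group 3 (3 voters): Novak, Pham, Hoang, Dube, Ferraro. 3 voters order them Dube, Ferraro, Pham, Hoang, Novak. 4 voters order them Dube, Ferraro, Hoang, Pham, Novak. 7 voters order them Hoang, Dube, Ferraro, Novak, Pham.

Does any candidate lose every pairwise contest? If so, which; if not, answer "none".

Pairwise majorities:
Pham–Ferraro: Ferraro 14–9.
Pham vs Hoang: Pham preferred on 4+3+3 = 10 ballots; Hoang wins 13–10.
Pham vs Novak: Pham, 13–10.
Pham vs Dube: 9 to 14, Dube.
Ferraro vs Hoang: 7 to 16, Hoang.
Ferraro vs Novak: Ferraro, 18–5.
Ferraro vs Dube: 6 to 17, Dube.
Hoang vs Novak: Hoang, 20–3.
Hoang vs Dube: Hoang preferred on 2+4+3+7 = 16 ballots; Hoang wins 16–7.
Novak vs Dube: Dube wins 14–9.
Only Novak has no wins; Novak is the Condorcet loser.

Novak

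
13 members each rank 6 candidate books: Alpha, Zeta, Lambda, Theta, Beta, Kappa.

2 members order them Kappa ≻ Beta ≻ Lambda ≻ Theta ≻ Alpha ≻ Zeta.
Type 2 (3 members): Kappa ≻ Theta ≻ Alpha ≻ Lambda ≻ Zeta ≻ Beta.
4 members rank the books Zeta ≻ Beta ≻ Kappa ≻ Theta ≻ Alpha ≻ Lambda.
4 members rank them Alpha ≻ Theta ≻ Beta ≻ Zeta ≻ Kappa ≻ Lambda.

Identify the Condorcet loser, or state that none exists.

Lambda

Pairwise majorities:
Alpha vs Zeta: Alpha wins 9–4.
Alpha vs Lambda: Alpha wins 11–2.
Alpha vs Theta: Alpha is ranked higher on 4 ballots, Theta on 9. Theta wins 9–4.
Alpha vs Beta: Alpha wins 7–6.
Alpha vs Kappa: 4 to 9, Kappa.
Zeta–Lambda: Zeta 8–5.
Zeta vs Theta: Theta wins 9–4.
Zeta vs Beta: Zeta preferred on 3+4 = 7 ballots; Zeta wins 7–6.
Zeta–Kappa: Zeta 8–5.
Lambda vs Theta: 2 for Lambda, 11 for Theta — Theta by 11–2.
Lambda vs Beta: Beta wins 10–3.
Lambda vs Kappa: Lambda is ranked higher on 0 ballots, Kappa on 13. Kappa wins 13–0.
Theta vs Beta: Theta wins 7–6.
Theta–Kappa: Kappa 9–4.
Beta vs Kappa: Beta preferred on 4+4 = 8 ballots; Beta wins 8–5.
Only Lambda has no wins; Lambda is the Condorcet loser.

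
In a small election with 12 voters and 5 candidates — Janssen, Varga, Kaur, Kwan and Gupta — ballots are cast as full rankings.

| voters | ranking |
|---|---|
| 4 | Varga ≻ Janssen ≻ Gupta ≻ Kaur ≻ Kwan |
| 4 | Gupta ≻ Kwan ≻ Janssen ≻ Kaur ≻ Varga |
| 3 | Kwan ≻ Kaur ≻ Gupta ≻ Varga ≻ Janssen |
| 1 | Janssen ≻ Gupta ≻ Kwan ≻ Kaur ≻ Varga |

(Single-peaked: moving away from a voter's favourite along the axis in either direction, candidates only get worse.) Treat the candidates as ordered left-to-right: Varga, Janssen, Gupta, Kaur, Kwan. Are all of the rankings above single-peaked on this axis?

Axis positions: Varga=1, Janssen=2, Gupta=3, Kaur=4, Kwan=5.
Faction 1 (peak Varga at position 1): ranking walks positions 1-2-3-4-5, expanding outward from the peak — single-peaked.
Faction 2: ranking walks positions 3-5-2-4-1; Kwan is ranked above Kaur even though Kaur lies between Kwan and the peak Gupta on the axis — preferences dip and rise again. Not single-peaked.
Faction 3: ranking walks positions 5-4-3-1-2; Varga is ranked above Janssen even though Janssen lies between Varga and the peak Kwan on the axis — preferences dip and rise again. Not single-peaked.
Faction 4: ranking walks positions 2-3-5-4-1; Kwan is ranked above Kaur even though Kaur lies between Kwan and the peak Janssen on the axis — preferences dip and rise again. Not single-peaked.
Faction 2 violates single-peakedness, so the profile is not single-peaked on this axis.

no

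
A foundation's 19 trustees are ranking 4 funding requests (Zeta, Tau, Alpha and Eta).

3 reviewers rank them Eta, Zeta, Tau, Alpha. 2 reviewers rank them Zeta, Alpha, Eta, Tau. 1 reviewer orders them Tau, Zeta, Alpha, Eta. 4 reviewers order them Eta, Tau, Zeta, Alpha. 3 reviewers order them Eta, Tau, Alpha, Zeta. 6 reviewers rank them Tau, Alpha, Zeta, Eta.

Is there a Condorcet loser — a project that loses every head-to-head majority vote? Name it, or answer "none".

Alpha

Pairwise majorities:
Zeta vs Tau: Tau wins 14–5.
Zeta–Alpha: Zeta 10–9.
Zeta vs Eta: 2+1+6 = 9 for Zeta, 10 for Eta — Eta by 10–9.
Tau vs Alpha: Tau preferred on 3+1+4+3+6 = 17 ballots; Tau wins 17–2.
Tau vs Eta: 7 to 12, Eta.
Alpha vs Eta: Eta wins 10–9.
Only Alpha has no wins; Alpha is the Condorcet loser.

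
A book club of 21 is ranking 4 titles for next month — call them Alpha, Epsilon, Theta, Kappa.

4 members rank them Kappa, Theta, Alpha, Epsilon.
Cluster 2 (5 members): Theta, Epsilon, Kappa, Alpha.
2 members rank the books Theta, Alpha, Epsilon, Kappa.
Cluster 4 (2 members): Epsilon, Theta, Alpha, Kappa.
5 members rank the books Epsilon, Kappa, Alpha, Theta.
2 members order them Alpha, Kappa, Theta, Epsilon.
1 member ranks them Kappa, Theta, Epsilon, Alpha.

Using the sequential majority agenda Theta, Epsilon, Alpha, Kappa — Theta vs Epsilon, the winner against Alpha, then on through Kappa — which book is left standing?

Round 1: Theta vs Epsilon — 14–7, Theta advances.
Round 2: Theta vs Alpha — 14–7, Theta advances.
Round 3: Theta vs Kappa — 9–12, Kappa advances.
The agenda winner is Kappa.

Kappa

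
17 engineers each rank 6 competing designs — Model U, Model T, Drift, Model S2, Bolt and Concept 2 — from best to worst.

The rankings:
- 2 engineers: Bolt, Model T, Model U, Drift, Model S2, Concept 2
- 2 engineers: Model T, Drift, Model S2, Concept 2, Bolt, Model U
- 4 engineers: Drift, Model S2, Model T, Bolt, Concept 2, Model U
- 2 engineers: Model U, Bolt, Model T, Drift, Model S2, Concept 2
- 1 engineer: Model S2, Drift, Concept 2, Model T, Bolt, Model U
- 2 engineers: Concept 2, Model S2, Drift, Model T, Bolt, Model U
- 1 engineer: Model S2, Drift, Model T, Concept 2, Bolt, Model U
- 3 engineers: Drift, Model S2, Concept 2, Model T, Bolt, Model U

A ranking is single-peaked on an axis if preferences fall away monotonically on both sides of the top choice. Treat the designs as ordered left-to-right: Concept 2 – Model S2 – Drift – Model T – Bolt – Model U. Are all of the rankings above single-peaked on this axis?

Axis positions: Concept 2=1, Model S2=2, Drift=3, Model T=4, Bolt=5, Model U=6.
Ballot type 1 (peak Bolt at position 5): ranking walks positions 5-4-6-3-2-1, expanding outward from the peak — single-peaked.
Ballot type 2 (peak Model T at position 4): ranking walks positions 4-3-2-1-5-6, expanding outward from the peak — single-peaked.
Ballot type 3 (peak Drift at position 3): ranking walks positions 3-2-4-5-1-6, expanding outward from the peak — single-peaked.
Ballot type 4 (peak Model U at position 6): ranking walks positions 6-5-4-3-2-1, expanding outward from the peak — single-peaked.
Ballot type 5 (peak Model S2 at position 2): ranking walks positions 2-3-1-4-5-6, expanding outward from the peak — single-peaked.
Ballot type 6 (peak Concept 2 at position 1): ranking walks positions 1-2-3-4-5-6, expanding outward from the peak — single-peaked.
Ballot type 7 (peak Model S2 at position 2): ranking walks positions 2-3-4-1-5-6, expanding outward from the peak — single-peaked.
Ballot type 8 (peak Drift at position 3): ranking walks positions 3-2-1-4-5-6, expanding outward from the peak — single-peaked.
Every ranking is single-peaked on this axis.

yes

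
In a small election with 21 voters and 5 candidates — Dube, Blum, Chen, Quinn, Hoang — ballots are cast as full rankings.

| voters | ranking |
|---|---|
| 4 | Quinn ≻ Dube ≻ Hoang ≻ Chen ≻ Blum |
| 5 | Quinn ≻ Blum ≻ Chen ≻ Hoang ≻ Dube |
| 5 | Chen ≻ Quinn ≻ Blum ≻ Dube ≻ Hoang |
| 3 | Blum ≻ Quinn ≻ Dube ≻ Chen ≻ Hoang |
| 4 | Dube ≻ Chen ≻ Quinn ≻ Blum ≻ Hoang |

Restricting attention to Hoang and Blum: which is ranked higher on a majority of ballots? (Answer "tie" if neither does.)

Ballots ranking Hoang above Blum: 4.
Ballots ranking Blum above Hoang: 21 − 4 = 17.
Blum wins the head-to-head 17–4.

Blum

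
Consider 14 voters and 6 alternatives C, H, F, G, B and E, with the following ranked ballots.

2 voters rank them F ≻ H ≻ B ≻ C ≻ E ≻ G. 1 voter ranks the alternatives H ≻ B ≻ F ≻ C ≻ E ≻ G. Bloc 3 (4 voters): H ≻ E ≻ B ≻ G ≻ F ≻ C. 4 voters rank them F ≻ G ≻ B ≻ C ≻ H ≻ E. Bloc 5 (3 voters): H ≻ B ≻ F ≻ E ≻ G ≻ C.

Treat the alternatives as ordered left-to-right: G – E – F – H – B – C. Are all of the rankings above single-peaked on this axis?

Axis positions: G=1, E=2, F=3, H=4, B=5, C=6.
Bloc 1 (peak F at position 3): ranking walks positions 3-4-5-6-2-1, expanding outward from the peak — single-peaked.
Bloc 2 (peak H at position 4): ranking walks positions 4-5-3-6-2-1, expanding outward from the peak — single-peaked.
Bloc 3: ranking walks positions 4-2-5-1-3-6; E is ranked above F even though F lies between E and the peak H on the axis — preferences dip and rise again. Not single-peaked.
Bloc 4: ranking walks positions 3-1-5-6-4-2; G is ranked above E even though E lies between G and the peak F on the axis — preferences dip and rise again. Not single-peaked.
Bloc 5 (peak H at position 4): ranking walks positions 4-5-3-2-1-6, expanding outward from the peak — single-peaked.
Bloc 3 violates single-peakedness, so the profile is not single-peaked on this axis.

no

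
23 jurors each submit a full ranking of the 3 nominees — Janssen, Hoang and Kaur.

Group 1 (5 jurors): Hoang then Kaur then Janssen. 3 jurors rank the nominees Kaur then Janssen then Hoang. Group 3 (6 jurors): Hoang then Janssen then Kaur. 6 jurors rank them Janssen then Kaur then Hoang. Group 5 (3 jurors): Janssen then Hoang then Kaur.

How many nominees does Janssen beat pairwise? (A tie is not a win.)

2

Janssen against each rival (23 jurors):
Janssen vs Hoang: Janssen preferred on 3+6+3 = 12 ballots; Janssen wins 12–11.
Janssen vs Kaur: 15 to 8, Janssen.
Janssen beats Hoang, Kaur — 2 pairwise wins.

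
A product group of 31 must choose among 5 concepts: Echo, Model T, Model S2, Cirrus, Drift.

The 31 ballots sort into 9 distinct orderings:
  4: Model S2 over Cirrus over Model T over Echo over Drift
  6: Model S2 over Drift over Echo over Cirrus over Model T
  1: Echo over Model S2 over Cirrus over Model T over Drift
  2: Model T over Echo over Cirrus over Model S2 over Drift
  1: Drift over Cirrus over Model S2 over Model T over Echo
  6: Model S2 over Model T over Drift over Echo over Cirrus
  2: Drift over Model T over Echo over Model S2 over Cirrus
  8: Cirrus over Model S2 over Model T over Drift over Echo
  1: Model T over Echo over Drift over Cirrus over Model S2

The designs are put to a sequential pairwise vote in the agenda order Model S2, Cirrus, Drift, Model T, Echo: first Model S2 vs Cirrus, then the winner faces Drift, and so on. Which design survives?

Model S2

Round 1: Model S2 vs Cirrus — 19–12, Model S2 advances.
Round 2: Model S2 vs Drift — 27–4, Model S2 advances.
Round 3: Model S2 vs Model T — 26–5, Model S2 advances.
Round 4: Model S2 vs Echo — 25–6, Model S2 advances.
Model S2 survives the agenda.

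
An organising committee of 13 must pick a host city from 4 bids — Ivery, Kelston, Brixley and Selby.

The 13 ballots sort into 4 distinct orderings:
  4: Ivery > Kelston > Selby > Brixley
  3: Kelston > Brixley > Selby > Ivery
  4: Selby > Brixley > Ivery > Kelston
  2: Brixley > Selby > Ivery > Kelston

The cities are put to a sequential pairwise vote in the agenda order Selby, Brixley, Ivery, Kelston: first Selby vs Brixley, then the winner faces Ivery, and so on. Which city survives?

Kelston

Round 1: Selby vs Brixley — 8–5, Selby advances.
Round 2: Selby vs Ivery — 9–4, Selby advances.
Round 3: Selby vs Kelston — 6–7, Kelston advances.
The agenda winner is Kelston.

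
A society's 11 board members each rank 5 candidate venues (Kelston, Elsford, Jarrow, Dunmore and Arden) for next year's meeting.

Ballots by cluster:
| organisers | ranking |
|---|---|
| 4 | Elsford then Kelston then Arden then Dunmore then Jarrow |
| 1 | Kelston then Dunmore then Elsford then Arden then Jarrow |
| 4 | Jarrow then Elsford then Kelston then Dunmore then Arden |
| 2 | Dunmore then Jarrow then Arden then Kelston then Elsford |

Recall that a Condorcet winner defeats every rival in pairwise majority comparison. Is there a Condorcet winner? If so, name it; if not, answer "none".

Check each pair by majority over 11 ballots:
Kelston vs Elsford: 3 to 8, Elsford.
Kelston vs Jarrow: Jarrow wins 6–5.
Kelston vs Dunmore: Kelston wins 9–2.
Kelston vs Arden: Kelston wins 9–2.
Elsford vs Jarrow: Jarrow wins 6–5.
Elsford vs Dunmore: 4+4 = 8 for Elsford, 3 for Dunmore — Elsford by 8–3.
Elsford vs Arden: 4+1+4 = 9 for Elsford, 2 for Arden — Elsford by 9–2.
Jarrow vs Dunmore: Dunmore wins 7–4.
Jarrow–Arden: Jarrow 6–5.
Dunmore vs Arden: 1+4+2 = 7 for Dunmore, 4 for Arden — Dunmore by 7–4.
Every city loses at least once (Kelston loses to Elsford; Elsford loses to Jarrow; Jarrow loses to Dunmore; Dunmore loses to Kelston; Arden loses to Kelston). The majority relation contains the cycle Kelston → Dunmore → Jarrow → Kelston, so there is no Condorcet winner.

none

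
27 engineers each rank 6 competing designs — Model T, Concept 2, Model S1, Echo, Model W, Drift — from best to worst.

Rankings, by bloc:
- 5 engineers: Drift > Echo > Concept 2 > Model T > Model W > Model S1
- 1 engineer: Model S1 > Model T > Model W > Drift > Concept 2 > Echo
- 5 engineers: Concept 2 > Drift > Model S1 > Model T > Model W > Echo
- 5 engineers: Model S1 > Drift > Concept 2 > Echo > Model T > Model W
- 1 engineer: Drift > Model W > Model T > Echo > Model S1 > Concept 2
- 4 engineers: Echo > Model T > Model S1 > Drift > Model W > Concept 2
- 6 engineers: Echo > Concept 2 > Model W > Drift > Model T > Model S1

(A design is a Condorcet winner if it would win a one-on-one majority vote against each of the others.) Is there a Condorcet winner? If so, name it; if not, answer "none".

Drift

Head-to-head results (27 engineers):
Model T vs Concept 2: Concept 2, 21–6.
Model T vs Model S1: 16 to 11, Model T.
Model T vs Echo: Echo wins 20–7.
Model T vs Model W: Model T is ranked higher on 5+1+5+5+4 = 20 ballots, Model W on 7. Model T wins 20–7.
Model T–Drift: Drift 22–5.
Concept 2 vs Model S1: Concept 2, 16–11.
Concept 2 vs Echo: 11 to 16, Echo.
Concept 2 vs Model W: 21 to 6, Concept 2.
Concept 2 vs Drift: Concept 2 preferred on 5+6 = 11 ballots; Drift wins 16–11.
Model S1 vs Echo: Echo, 16–11.
Model S1 vs Model W: Model S1 wins 15–12.
Model S1 vs Drift: Drift wins 17–10.
Echo vs Model W: Echo is ranked higher on 5+5+4+6 = 20 ballots, Model W on 7. Echo wins 20–7.
Echo vs Drift: Drift, 17–10.
Model W vs Drift: Model W preferred on 1+6 = 7 ballots; Drift wins 20–7.
Drift beats each of Model T, Concept 2, Model S1, Echo, Model W — Drift is the Condorcet winner.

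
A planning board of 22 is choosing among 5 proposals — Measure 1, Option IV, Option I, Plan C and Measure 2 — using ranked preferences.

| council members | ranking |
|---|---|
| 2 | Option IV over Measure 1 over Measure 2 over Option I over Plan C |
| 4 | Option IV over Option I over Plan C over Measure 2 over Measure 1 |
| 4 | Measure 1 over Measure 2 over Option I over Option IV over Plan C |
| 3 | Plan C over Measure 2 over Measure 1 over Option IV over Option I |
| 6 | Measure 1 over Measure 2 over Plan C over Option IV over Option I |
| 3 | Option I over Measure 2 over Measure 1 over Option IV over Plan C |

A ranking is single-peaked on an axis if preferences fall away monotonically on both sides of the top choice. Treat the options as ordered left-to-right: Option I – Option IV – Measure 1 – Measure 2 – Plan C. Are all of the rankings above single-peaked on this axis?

Axis positions: Option I=1, Option IV=2, Measure 1=3, Measure 2=4, Plan C=5.
Type 1 (peak Option IV at position 2): ranking walks positions 2-3-4-1-5, expanding outward from the peak — single-peaked.
Type 2: ranking walks positions 2-1-5-4-3; Plan C is ranked above Measure 1 even though Measure 1 lies between Plan C and the peak Option IV on the axis — preferences dip and rise again. Not single-peaked.
Type 3: ranking walks positions 3-4-1-2-5; Option I is ranked above Option IV even though Option IV lies between Option I and the peak Measure 1 on the axis — preferences dip and rise again. Not single-peaked.
Type 4 (peak Plan C at position 5): ranking walks positions 5-4-3-2-1, expanding outward from the peak — single-peaked.
Type 5 (peak Measure 1 at position 3): ranking walks positions 3-4-5-2-1, expanding outward from the peak — single-peaked.
Type 6: ranking walks positions 1-4-3-2-5; Measure 2 is ranked above Option IV even though Option IV lies between Measure 2 and the peak Option I on the axis — preferences dip and rise again. Not single-peaked.
Type 2 violates single-peakedness, so the profile is not single-peaked on this axis.

no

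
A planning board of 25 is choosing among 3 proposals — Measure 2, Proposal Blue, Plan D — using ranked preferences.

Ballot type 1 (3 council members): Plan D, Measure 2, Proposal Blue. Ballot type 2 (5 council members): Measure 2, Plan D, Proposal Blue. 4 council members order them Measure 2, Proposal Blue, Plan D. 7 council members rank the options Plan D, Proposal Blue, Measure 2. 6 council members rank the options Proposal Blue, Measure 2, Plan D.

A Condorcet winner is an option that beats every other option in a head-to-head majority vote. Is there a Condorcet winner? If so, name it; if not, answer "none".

Pairwise majorities:
Measure 2–Proposal Blue: Proposal Blue 13–12.
Measure 2–Plan D: Measure 2 15–10.
Proposal Blue–Plan D: Plan D 15–10.
No option is unbeaten: Measure 2 loses to Proposal Blue; Proposal Blue loses to Plan D; Plan D loses to Measure 2. In particular Measure 2 beats Plan D beats Proposal Blue beats Measure 2 is a majority cycle — no Condorcet winner exists.

none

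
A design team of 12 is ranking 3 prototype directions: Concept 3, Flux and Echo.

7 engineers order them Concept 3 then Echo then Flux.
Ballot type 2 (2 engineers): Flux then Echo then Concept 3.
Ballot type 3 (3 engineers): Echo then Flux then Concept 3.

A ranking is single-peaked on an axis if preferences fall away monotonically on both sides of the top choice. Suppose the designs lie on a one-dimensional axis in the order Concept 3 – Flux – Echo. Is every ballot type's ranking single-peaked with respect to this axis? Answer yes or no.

Axis positions: Concept 3=1, Flux=2, Echo=3.
Ballot type 1: ranking walks positions 1-3-2; Echo is ranked above Flux even though Flux lies between Echo and the peak Concept 3 on the axis — preferences dip and rise again. Not single-peaked.
Ballot type 2 (peak Flux at position 2): ranking walks positions 2-3-1, expanding outward from the peak — single-peaked.
Ballot type 3 (peak Echo at position 3): ranking walks positions 3-2-1, expanding outward from the peak — single-peaked.
Ballot type 1 violates single-peakedness, so the profile is not single-peaked on this axis.

no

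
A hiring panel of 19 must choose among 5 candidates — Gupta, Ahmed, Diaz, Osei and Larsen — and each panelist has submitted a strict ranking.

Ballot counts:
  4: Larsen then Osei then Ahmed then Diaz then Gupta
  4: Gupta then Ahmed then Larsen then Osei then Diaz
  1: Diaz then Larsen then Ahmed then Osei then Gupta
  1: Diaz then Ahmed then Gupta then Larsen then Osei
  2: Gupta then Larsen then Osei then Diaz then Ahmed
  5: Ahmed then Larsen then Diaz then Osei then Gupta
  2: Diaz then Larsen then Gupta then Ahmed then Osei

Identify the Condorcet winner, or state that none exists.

Pairwise majorities:
Gupta vs Ahmed: Ahmed wins 11–8.
Gupta–Diaz: Diaz 13–6.
Gupta vs Osei: Osei, 10–9.
Gupta vs Larsen: Larsen wins 12–7.
Ahmed–Diaz: Ahmed 13–6.
Ahmed vs Osei: Ahmed, 13–6.
Ahmed vs Larsen: Ahmed, 10–9.
Diaz vs Osei: Osei, 10–9.
Diaz vs Larsen: Larsen wins 15–4.
Osei–Larsen: Larsen 19–0.
Ahmed defeats every rival head-to-head and is the Condorcet winner.

Ahmed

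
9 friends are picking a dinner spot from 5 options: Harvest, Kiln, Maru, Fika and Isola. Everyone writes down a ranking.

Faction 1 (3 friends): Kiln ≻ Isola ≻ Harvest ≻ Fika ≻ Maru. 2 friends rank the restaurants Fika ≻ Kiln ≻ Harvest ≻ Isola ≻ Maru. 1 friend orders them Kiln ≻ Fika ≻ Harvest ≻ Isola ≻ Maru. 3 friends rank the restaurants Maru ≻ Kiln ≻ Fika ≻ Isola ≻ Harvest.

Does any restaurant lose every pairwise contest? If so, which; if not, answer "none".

Maru

Head-to-head results (9 friends):
Harvest vs Kiln: 0 for Harvest, 9 for Kiln — Kiln by 9–0.
Harvest vs Maru: Harvest, 6–3.
Harvest vs Fika: 3 for Harvest, 6 for Fika — Fika by 6–3.
Harvest vs Isola: 3 to 6, Isola.
Kiln–Maru: Kiln 6–3.
Kiln vs Fika: Kiln is ranked higher on 3+1+3 = 7 ballots, Fika on 2. Kiln wins 7–2.
Kiln vs Isola: Kiln is ranked higher on 3+2+1+3 = 9 ballots, Isola on 0. Kiln wins 9–0.
Maru vs Fika: 3 for Maru, 6 for Fika — Fika by 6–3.
Maru–Isola: Isola 6–3.
Fika vs Isola: 6 to 3, Fika.
Only Maru has no wins; Maru is the Condorcet loser.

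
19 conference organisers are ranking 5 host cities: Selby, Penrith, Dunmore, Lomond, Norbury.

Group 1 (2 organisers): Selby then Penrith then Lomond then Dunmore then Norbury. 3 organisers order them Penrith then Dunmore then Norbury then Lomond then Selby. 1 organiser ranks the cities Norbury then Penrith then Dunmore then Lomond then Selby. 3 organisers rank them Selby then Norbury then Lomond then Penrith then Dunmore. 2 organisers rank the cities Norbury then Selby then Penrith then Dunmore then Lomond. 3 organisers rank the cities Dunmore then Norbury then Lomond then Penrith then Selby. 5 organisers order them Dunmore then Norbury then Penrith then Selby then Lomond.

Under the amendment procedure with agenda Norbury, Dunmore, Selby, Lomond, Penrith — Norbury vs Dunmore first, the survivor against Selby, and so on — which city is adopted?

Round 1: Norbury vs Dunmore — 6–13, Dunmore advances.
Round 2: Dunmore vs Selby — 12–7, Dunmore advances.
Round 3: Dunmore vs Lomond — 14–5, Dunmore advances.
Round 4: Dunmore vs Penrith — 8–11, Penrith advances.
The agenda winner is Penrith.

Penrith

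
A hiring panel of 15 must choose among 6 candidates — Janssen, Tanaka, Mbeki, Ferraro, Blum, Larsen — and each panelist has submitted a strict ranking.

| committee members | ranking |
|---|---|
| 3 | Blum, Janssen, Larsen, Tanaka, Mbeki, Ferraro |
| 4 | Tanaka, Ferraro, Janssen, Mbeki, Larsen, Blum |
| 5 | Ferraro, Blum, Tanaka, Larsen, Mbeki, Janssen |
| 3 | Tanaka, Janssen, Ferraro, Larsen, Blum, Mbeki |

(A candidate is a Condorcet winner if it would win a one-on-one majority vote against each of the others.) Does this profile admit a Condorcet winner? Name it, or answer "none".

none

Head-to-head results (15 committee members):
Janssen vs Tanaka: 3 for Janssen, 12 for Tanaka — Tanaka by 12–3.
Janssen vs Mbeki: 10 to 5, Janssen.
Janssen vs Ferraro: 3+3 = 6 for Janssen, 9 for Ferraro — Ferraro by 9–6.
Janssen vs Blum: 7 to 8, Blum.
Janssen vs Larsen: Janssen preferred on 3+4+3 = 10 ballots; Janssen wins 10–5.
Tanaka vs Mbeki: 15 to 0, Tanaka.
Tanaka vs Ferraro: Tanaka is ranked higher on 3+4+3 = 10 ballots, Ferraro on 5. Tanaka wins 10–5.
Tanaka vs Blum: Tanaka preferred on 4+3 = 7 ballots; Blum wins 8–7.
Tanaka vs Larsen: Tanaka preferred on 4+5+3 = 12 ballots; Tanaka wins 12–3.
Mbeki vs Ferraro: 3 for Mbeki, 12 for Ferraro — Ferraro by 12–3.
Mbeki vs Blum: 4 to 11, Blum.
Mbeki vs Larsen: 4 for Mbeki, 11 for Larsen — Larsen by 11–4.
Ferraro vs Blum: Ferraro preferred on 4+5+3 = 12 ballots; Ferraro wins 12–3.
Ferraro vs Larsen: Ferraro preferred on 4+5+3 = 12 ballots; Ferraro wins 12–3.
Blum vs Larsen: 8 to 7, Blum.
No candidate is unbeaten: Janssen loses to Tanaka; Tanaka loses to Blum; Mbeki loses to Janssen; Ferraro loses to Tanaka; Blum loses to Ferraro; Larsen loses to Janssen. In particular Tanaka → Ferraro → Blum → Tanaka is a majority cycle — no Condorcet winner exists.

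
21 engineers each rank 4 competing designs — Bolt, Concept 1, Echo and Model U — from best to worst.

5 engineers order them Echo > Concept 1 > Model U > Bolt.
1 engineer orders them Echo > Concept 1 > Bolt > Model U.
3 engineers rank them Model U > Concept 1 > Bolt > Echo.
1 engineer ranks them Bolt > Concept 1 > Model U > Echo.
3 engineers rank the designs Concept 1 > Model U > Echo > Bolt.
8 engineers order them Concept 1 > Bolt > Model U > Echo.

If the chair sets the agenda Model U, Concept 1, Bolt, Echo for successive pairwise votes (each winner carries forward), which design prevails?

Round 1: Model U vs Concept 1 — 3–18, Concept 1 advances.
Round 2: Concept 1 vs Bolt — 20–1, Concept 1 advances.
Round 3: Concept 1 vs Echo — 15–6, Concept 1 advances.
The agenda winner is Concept 1.

Concept 1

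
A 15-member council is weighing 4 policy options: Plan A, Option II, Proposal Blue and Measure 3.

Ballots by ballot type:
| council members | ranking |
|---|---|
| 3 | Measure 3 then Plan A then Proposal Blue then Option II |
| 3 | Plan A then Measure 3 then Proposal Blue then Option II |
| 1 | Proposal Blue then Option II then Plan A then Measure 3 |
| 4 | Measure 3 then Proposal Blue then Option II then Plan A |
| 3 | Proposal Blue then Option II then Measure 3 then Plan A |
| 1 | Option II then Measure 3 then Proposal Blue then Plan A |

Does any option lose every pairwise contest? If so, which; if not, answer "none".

Head-to-head results (15 council members):
Plan A vs Option II: Plan A preferred on 3+3 = 6 ballots; Option II wins 9–6.
Plan A vs Proposal Blue: Plan A preferred on 3+3 = 6 ballots; Proposal Blue wins 9–6.
Plan A vs Measure 3: Measure 3 wins 11–4.
Option II vs Proposal Blue: Proposal Blue wins 14–1.
Option II vs Measure 3: Option II is ranked higher on 1+3+1 = 5 ballots, Measure 3 on 10. Measure 3 wins 10–5.
Proposal Blue vs Measure 3: Proposal Blue is ranked higher on 1+3 = 4 ballots, Measure 3 on 11. Measure 3 wins 11–4.
Only Plan A has no wins; Plan A is the Condorcet loser.

Plan A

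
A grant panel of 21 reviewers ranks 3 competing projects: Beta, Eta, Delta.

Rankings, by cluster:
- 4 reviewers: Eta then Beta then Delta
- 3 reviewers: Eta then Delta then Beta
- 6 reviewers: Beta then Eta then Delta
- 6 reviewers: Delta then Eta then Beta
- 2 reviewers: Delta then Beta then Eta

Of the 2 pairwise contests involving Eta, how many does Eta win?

2

Eta against each rival (21 reviewers):
Eta–Beta: Eta 13–8.
Eta vs Delta: Eta is ranked higher on 4+3+6 = 13 ballots, Delta on 8. Eta wins 13–8.
Eta beats Beta, Delta — 2 pairwise wins.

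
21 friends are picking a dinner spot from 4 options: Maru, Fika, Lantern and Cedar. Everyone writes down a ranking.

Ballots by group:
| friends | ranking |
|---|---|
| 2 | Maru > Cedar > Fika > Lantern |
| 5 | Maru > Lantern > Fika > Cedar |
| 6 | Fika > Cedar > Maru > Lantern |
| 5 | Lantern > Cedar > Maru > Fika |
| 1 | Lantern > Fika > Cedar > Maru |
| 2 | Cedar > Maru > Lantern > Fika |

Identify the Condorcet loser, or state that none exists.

Head-to-head results (21 friends):
Maru vs Fika: Maru, 14–7.
Maru vs Lantern: Maru, 15–6.
Maru vs Cedar: 7 to 14, Cedar.
Fika vs Lantern: Lantern, 13–8.
Fika vs Cedar: Fika wins 12–9.
Lantern vs Cedar: 5+5+1 = 11 for Lantern, 10 for Cedar — Lantern by 11–10.
Every restaurant wins at least one matchup (Maru beats Fika; Fika beats Cedar; Lantern beats Fika; Cedar beats Maru), so there is no Condorcet loser.

none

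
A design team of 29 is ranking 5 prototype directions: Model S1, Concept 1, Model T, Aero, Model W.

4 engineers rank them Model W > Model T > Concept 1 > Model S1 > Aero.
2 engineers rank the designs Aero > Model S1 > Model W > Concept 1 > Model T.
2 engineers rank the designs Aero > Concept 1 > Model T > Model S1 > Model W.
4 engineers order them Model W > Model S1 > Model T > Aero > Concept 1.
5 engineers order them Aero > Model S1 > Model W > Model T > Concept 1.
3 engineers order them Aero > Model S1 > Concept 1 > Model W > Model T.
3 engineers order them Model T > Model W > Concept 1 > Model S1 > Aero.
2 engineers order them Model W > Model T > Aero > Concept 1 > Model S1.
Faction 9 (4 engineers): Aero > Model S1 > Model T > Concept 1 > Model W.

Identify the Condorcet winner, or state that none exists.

Check each pair by majority over 29 ballots:
Model S1 vs Concept 1: 18 to 11, Model S1.
Model S1 vs Model T: 2+4+5+3+4 = 18 for Model S1, 11 for Model T — Model S1 by 18–11.
Model S1 vs Aero: Model S1 is ranked higher on 4+4+3 = 11 ballots, Aero on 18. Aero wins 18–11.
Model S1 vs Model W: Model S1 preferred on 2+2+5+3+4 = 16 ballots; Model S1 wins 16–13.
Concept 1 vs Model T: Concept 1 preferred on 2+2+3 = 7 ballots; Model T wins 22–7.
Concept 1 vs Aero: Concept 1 preferred on 4+3 = 7 ballots; Aero wins 22–7.
Concept 1 vs Model W: Concept 1 preferred on 2+3+4 = 9 ballots; Model W wins 20–9.
Model T vs Aero: 13 to 16, Aero.
Model T vs Model W: 9 to 20, Model W.
Aero vs Model W: 16 to 13, Aero.
Aero beats each of Model S1, Concept 1, Model T, Model W — Aero is the Condorcet winner.

Aero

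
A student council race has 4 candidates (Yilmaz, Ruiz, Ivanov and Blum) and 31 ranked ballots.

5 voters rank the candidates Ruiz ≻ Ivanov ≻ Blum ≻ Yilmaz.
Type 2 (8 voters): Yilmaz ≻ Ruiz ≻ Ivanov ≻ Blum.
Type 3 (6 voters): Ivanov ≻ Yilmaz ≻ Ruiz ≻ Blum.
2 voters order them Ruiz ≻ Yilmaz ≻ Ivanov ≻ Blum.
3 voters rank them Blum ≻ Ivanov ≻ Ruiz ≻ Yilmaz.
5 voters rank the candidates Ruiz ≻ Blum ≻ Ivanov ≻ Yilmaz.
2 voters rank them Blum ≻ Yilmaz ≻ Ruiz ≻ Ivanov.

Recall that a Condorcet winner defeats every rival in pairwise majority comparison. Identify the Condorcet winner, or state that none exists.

Pairwise majorities:
Yilmaz vs Ruiz: Yilmaz preferred on 8+6+2 = 16 ballots; Yilmaz wins 16–15.
Yilmaz vs Ivanov: Yilmaz is ranked higher on 8+2+2 = 12 ballots, Ivanov on 19. Ivanov wins 19–12.
Yilmaz vs Blum: Yilmaz preferred on 8+6+2 = 16 ballots; Yilmaz wins 16–15.
Ruiz vs Ivanov: Ruiz preferred on 5+8+2+5+2 = 22 ballots; Ruiz wins 22–9.
Ruiz vs Blum: 26 to 5, Ruiz.
Ivanov vs Blum: Ivanov preferred on 5+8+6+2 = 21 ballots; Ivanov wins 21–10.
Every candidate loses at least once (Yilmaz loses to Ivanov; Ruiz loses to Yilmaz; Ivanov loses to Ruiz; Blum loses to Yilmaz). The majority relation contains the cycle Yilmaz > Ruiz > Ivanov > Yilmaz, so there is no Condorcet winner.

none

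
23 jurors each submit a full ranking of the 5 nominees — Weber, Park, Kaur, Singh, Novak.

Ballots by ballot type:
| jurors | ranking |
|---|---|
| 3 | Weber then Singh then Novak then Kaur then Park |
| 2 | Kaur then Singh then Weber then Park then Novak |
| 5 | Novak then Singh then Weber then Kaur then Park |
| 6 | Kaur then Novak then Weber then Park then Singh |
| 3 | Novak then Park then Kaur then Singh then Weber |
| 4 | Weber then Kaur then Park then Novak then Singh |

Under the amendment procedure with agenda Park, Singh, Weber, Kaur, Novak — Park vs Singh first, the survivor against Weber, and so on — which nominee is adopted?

Round 1: Park vs Singh — 13–10, Park advances.
Round 2: Park vs Weber — 3–20, Weber advances.
Round 3: Weber vs Kaur — 12–11, Weber advances.
Round 4: Weber vs Novak — 9–14, Novak advances.
The agenda winner is Novak.

Novak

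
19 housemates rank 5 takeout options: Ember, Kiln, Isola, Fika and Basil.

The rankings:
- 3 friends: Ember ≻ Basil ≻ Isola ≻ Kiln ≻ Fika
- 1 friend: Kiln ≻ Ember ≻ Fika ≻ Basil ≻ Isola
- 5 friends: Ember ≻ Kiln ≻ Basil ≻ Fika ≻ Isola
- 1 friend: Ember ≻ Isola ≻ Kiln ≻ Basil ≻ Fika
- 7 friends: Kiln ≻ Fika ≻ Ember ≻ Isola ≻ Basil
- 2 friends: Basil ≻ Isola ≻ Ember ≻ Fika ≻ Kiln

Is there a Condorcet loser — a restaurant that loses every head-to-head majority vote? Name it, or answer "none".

Isola

Head-to-head results (19 friends):
Ember vs Kiln: 11 to 8, Ember.
Ember vs Isola: Ember wins 17–2.
Ember vs Fika: Ember wins 12–7.
Ember vs Basil: 3+1+5+1+7 = 17 for Ember, 2 for Basil — Ember by 17–2.
Kiln vs Isola: Kiln, 13–6.
Kiln vs Fika: Kiln, 17–2.
Kiln vs Basil: Kiln, 14–5.
Isola vs Fika: 3+1+2 = 6 for Isola, 13 for Fika — Fika by 13–6.
Isola vs Basil: Basil, 11–8.
Fika vs Basil: Basil wins 11–8.
Only Isola has no wins; Isola is the Condorcet loser.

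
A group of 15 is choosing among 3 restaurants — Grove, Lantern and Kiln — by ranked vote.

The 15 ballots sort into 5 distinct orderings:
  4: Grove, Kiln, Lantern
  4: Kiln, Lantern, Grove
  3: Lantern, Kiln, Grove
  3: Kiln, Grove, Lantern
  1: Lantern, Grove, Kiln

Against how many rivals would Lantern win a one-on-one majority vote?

Lantern against each rival (15 friends):
Lantern vs Grove: Lantern, 8–7.
Lantern vs Kiln: 3+1 = 4 for Lantern, 11 for Kiln — Kiln by 11–4.
Lantern beats Grove; loses to Kiln — 1 pairwise win.

1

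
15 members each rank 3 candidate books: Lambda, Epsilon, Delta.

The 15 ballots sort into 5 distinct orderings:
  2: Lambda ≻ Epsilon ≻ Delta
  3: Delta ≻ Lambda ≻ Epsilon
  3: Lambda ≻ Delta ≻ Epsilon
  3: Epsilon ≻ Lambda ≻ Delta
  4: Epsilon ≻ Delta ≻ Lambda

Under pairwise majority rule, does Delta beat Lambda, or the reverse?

Lambda

Ballots ranking Delta above Lambda: 3 + 4 = 7.
Ballots ranking Lambda above Delta: 15 − 7 = 8.
Lambda wins the head-to-head 8–7.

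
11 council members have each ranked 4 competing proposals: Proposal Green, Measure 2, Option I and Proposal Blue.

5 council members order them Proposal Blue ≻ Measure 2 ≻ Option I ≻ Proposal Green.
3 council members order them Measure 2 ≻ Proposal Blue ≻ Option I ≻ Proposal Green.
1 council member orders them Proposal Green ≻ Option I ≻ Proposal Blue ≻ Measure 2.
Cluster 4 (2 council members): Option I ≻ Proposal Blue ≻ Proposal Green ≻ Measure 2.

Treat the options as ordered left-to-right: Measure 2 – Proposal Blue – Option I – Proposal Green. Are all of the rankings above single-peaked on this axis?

yes

Axis positions: Measure 2=1, Proposal Blue=2, Option I=3, Proposal Green=4.
Cluster 1 (peak Proposal Blue at position 2): ranking walks positions 2-1-3-4, expanding outward from the peak — single-peaked.
Cluster 2 (peak Measure 2 at position 1): ranking walks positions 1-2-3-4, expanding outward from the peak — single-peaked.
Cluster 3 (peak Proposal Green at position 4): ranking walks positions 4-3-2-1, expanding outward from the peak — single-peaked.
Cluster 4 (peak Option I at position 3): ranking walks positions 3-2-4-1, expanding outward from the peak — single-peaked.
Every ranking is single-peaked on this axis.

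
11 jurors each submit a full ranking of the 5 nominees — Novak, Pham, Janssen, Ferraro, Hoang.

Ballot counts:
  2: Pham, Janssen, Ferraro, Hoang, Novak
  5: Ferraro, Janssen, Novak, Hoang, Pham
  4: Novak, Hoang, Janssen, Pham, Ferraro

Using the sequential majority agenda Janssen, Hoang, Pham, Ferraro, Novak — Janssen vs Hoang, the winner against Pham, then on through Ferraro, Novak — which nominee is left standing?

Round 1: Janssen vs Hoang — 7–4, Janssen advances.
Round 2: Janssen vs Pham — 9–2, Janssen advances.
Round 3: Janssen vs Ferraro — 6–5, Janssen advances.
Round 4: Janssen vs Novak — 7–4, Janssen advances.
The agenda winner is Janssen.

Janssen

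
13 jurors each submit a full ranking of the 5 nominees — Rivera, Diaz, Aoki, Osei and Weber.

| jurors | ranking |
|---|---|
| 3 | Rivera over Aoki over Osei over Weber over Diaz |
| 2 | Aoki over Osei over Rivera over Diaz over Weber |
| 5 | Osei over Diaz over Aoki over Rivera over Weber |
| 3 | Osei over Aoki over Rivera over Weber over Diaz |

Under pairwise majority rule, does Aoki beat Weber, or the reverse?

Ballots ranking Aoki above Weber: 3 + 2 + 5 + 3 = 13.
Ballots ranking Weber above Aoki: 13 − 13 = 0.
Aoki wins the head-to-head 13–0.

Aoki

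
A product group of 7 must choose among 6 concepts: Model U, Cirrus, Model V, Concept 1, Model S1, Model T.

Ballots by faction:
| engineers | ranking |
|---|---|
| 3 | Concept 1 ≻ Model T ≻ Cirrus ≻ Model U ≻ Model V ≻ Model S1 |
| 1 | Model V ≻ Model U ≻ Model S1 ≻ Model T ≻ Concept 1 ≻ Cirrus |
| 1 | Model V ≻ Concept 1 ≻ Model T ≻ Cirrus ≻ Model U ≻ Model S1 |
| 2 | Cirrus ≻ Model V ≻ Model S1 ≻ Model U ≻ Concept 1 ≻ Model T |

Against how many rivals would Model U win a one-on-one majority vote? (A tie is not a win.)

Model U against each rival (7 engineers):
Model U vs Cirrus: Model U is ranked higher on 1 ballot, Cirrus on 6. Cirrus wins 6–1.
Model U vs Model V: Model V wins 4–3.
Model U vs Concept 1: Concept 1, 4–3.
Model U vs Model S1: Model U wins 5–2.
Model U vs Model T: Model T, 4–3.
Model U beats Model S1; loses to Cirrus, Model V, Concept 1, Model T — 1 pairwise win.

1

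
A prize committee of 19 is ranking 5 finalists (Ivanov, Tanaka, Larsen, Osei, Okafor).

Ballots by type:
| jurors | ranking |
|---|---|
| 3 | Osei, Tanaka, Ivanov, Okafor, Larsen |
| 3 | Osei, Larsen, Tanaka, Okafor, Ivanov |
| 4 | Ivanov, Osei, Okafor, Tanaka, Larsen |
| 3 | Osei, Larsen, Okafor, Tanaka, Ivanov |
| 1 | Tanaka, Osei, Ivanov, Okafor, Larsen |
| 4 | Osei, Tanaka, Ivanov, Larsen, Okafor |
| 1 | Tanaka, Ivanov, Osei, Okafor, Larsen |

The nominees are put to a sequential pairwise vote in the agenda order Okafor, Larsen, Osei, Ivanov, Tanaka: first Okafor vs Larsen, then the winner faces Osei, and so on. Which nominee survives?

Round 1: Okafor vs Larsen — 9–10, Larsen advances.
Round 2: Larsen vs Osei — 0–19, Osei advances.
Round 3: Osei vs Ivanov — 14–5, Osei advances.
Round 4: Osei vs Tanaka — 17–2, Osei advances.
Osei survives the agenda.

Osei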